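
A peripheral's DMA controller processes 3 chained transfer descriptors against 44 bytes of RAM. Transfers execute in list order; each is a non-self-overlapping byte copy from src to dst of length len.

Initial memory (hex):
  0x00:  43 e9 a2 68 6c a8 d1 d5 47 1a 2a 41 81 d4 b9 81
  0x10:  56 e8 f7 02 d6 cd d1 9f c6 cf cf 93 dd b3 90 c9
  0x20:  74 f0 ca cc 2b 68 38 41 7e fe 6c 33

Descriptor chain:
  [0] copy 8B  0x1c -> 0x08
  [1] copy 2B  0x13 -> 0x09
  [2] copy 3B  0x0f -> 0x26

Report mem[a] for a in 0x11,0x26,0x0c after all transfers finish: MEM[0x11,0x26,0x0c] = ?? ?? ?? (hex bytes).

MEM[0x11,0x26,0x0c] = e8 cc 74

#0 dst[0x08+8] := {0xdd,0xb3,0x90,0xc9,0x74,0xf0,0xca,0xcc}
#1 dst[0x09+2] := {0x02,0xd6}
#2 dst[0x26+3] := {0xcc,0x56,0xe8}
query mem[0x11]=0xe8, mem[0x26]=0xcc, mem[0x0c]=0x74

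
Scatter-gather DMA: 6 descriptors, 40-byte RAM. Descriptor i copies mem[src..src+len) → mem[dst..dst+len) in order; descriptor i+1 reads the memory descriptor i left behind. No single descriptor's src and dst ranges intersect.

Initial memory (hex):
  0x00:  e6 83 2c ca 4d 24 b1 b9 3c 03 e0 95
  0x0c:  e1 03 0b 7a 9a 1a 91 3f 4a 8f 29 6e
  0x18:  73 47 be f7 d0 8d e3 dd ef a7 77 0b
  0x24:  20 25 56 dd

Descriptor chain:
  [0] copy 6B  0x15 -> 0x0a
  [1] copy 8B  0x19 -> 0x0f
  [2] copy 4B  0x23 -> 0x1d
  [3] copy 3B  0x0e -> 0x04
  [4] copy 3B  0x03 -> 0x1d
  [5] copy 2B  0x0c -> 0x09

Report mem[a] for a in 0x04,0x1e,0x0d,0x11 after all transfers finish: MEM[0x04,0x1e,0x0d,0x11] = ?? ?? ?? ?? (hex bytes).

D0: mem[0x0a..0x0f] <- [8f 29 6e 73 47 be]
D1: mem[0x0f..0x16] <- [47 be f7 d0 8d e3 dd ef]
D2: mem[0x1d..0x20] <- [0b 20 25 56]
D3: mem[0x04..0x06] <- [47 47 be]
D4: mem[0x1d..0x1f] <- [ca 47 47]
D5: mem[0x09..0x0a] <- [6e 73]
query mem[0x04]=0x47, mem[0x1e]=0x47, mem[0x0d]=0x73, mem[0x11]=0xf7

MEM[0x04,0x1e,0x0d,0x11] = 47 47 73 f7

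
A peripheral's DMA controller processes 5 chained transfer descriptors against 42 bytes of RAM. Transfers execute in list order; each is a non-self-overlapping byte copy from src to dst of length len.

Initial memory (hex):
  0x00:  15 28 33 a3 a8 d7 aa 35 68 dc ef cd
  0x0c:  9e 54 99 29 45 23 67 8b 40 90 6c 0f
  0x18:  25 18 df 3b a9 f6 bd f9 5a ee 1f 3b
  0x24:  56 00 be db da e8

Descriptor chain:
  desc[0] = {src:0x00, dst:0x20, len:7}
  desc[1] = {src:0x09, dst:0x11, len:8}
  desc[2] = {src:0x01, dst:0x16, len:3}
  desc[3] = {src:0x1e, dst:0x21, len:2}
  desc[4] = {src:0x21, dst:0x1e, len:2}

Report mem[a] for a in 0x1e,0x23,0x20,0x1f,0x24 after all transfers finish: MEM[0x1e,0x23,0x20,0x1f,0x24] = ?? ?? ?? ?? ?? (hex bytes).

MEM[0x1e,0x23,0x20,0x1f,0x24] = bd a3 15 f9 a8

#0 dst[0x20+7] := {0x15,0x28,0x33,0xa3,0xa8,0xd7,0xaa}
#1 dst[0x11+8] := {0xdc,0xef,0xcd,0x9e,0x54,0x99,0x29,0x45}
#2 dst[0x16+3] := {0x28,0x33,0xa3}
#3 dst[0x21+2] := {0xbd,0xf9}
#4 dst[0x1e+2] := {0xbd,0xf9}
query mem[0x1e]=0xbd, mem[0x23]=0xa3, mem[0x20]=0x15, mem[0x1f]=0xf9, mem[0x24]=0xa8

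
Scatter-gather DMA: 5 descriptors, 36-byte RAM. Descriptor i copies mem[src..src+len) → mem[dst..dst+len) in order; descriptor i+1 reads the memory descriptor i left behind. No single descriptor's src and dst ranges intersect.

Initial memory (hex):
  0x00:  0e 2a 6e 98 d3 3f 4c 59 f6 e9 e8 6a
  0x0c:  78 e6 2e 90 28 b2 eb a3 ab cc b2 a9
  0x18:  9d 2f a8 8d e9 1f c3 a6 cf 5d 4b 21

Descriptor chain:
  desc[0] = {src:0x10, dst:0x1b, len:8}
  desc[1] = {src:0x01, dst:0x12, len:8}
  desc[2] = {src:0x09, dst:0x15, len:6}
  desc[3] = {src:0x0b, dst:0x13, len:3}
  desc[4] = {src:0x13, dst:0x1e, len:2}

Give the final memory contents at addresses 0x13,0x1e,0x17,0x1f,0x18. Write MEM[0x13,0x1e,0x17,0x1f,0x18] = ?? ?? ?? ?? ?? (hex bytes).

  after D0: wrote 8B at 0x1b = 28b2eba3abccb2a9
  after D1: wrote 8B at 0x12 = 2a6e98d33f4c59f6
  after D2: wrote 6B at 0x15 = e9e86a78e62e
  after D3: wrote 3B at 0x13 = 6a78e6
  after D4: wrote 2B at 0x1e = 6a78
query mem[0x13]=0x6a, mem[0x1e]=0x6a, mem[0x17]=0x6a, mem[0x1f]=0x78, mem[0x18]=0x78

MEM[0x13,0x1e,0x17,0x1f,0x18] = 6a 6a 6a 78 78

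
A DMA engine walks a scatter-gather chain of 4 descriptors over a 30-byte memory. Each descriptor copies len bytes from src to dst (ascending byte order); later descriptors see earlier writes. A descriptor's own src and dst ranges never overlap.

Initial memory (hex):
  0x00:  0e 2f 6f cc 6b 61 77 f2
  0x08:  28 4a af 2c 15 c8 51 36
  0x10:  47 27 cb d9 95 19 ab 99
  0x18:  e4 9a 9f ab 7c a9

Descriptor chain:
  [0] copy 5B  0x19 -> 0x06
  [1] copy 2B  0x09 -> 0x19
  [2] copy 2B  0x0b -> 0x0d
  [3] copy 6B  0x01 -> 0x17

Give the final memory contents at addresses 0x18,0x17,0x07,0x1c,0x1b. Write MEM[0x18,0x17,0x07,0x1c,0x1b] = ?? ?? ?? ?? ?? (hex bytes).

MEM[0x18,0x17,0x07,0x1c,0x1b] = 6f 2f 9f 9a 61

#0 dst[0x06+5] := {0x9a,0x9f,0xab,0x7c,0xa9}
#1 dst[0x19+2] := {0x7c,0xa9}
#2 dst[0x0d+2] := {0x2c,0x15}
#3 dst[0x17+6] := {0x2f,0x6f,0xcc,0x6b,0x61,0x9a}
query mem[0x18]=0x6f, mem[0x17]=0x2f, mem[0x07]=0x9f, mem[0x1c]=0x9a, mem[0x1b]=0x61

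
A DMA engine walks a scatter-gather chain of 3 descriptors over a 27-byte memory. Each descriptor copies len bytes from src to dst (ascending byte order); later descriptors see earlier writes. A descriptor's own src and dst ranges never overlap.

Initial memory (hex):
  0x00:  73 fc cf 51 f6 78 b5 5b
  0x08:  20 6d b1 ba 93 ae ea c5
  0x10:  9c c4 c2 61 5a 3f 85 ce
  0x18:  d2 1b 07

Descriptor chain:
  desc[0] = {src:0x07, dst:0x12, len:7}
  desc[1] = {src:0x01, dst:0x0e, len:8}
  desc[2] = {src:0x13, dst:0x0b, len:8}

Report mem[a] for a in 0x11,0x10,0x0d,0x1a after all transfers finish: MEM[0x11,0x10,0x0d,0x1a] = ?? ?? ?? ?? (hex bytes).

MEM[0x11,0x10,0x0d,0x1a] = 1b ae 20 07

#0 dst[0x12+7] := {0x5b,0x20,0x6d,0xb1,0xba,0x93,0xae}
#1 dst[0x0e+8] := {0xfc,0xcf,0x51,0xf6,0x78,0xb5,0x5b,0x20}
#2 dst[0x0b+8] := {0xb5,0x5b,0x20,0xba,0x93,0xae,0x1b,0x07}
query mem[0x11]=0x1b, mem[0x10]=0xae, mem[0x0d]=0x20, mem[0x1a]=0x07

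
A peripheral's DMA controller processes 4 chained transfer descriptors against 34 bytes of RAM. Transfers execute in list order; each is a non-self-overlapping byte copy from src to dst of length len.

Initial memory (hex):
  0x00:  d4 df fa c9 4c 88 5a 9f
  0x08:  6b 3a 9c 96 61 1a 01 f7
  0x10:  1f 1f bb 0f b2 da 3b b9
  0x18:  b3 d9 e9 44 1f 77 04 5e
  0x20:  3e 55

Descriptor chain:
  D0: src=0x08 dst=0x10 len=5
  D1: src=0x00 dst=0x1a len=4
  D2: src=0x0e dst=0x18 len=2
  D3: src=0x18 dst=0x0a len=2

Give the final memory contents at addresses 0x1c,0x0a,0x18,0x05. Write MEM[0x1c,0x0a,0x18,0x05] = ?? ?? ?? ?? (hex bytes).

MEM[0x1c,0x0a,0x18,0x05] = fa 01 01 88

D0: mem[0x10..0x14] <- [6b 3a 9c 96 61]
D1: mem[0x1a..0x1d] <- [d4 df fa c9]
D2: mem[0x18..0x19] <- [01 f7]
D3: mem[0x0a..0x0b] <- [01 f7]
query mem[0x1c]=0xfa, mem[0x0a]=0x01, mem[0x18]=0x01, mem[0x05]=0x88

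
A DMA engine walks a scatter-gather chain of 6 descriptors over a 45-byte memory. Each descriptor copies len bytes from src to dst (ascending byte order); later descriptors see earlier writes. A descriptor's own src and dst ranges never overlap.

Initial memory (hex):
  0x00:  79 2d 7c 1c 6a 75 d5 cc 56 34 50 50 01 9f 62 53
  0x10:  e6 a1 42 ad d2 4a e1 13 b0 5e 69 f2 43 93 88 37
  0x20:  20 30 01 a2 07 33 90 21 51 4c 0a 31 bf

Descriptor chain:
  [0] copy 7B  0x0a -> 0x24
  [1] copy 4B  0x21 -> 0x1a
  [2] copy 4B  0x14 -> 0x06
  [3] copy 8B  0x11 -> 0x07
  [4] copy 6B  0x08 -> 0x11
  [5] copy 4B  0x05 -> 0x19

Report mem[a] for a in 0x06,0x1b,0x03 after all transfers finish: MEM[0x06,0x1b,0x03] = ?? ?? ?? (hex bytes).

MEM[0x06,0x1b,0x03] = d2 a1 1c

[0] 0x0a->0x24 len=7 : 50 50 01 9f 62 53 e6
[1] 0x21->0x1a len=4 : 30 01 a2 50
[2] 0x14->0x06 len=4 : d2 4a e1 13
[3] 0x11->0x07 len=8 : a1 42 ad d2 4a e1 13 b0
[4] 0x08->0x11 len=6 : 42 ad d2 4a e1 13
[5] 0x05->0x19 len=4 : 75 d2 a1 42
query mem[0x06]=0xd2, mem[0x1b]=0xa1, mem[0x03]=0x1c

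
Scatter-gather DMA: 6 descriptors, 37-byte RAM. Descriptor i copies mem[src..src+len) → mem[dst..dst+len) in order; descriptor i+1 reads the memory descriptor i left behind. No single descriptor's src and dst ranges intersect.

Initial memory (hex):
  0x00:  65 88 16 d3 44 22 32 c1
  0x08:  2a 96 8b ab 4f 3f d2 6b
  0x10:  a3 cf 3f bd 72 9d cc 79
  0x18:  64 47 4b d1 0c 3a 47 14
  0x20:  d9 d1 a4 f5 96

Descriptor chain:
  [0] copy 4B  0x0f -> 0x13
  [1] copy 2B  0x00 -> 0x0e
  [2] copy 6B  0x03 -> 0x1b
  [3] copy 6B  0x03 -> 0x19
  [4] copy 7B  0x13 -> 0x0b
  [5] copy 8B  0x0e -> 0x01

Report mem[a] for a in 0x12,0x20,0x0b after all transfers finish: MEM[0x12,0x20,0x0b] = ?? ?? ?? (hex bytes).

MEM[0x12,0x20,0x0b] = 3f 2a 6b

  after D0: wrote 4B at 0x13 = 6ba3cf3f
  after D1: wrote 2B at 0x0e = 6588
  after D2: wrote 6B at 0x1b = d3442232c12a
  after D3: wrote 6B at 0x19 = d3442232c12a
  after D4: wrote 7B at 0x0b = 6ba3cf3f7964d3
  after D5: wrote 8B at 0x01 = 3f7964d33f6ba3cf
query mem[0x12]=0x3f, mem[0x20]=0x2a, mem[0x0b]=0x6b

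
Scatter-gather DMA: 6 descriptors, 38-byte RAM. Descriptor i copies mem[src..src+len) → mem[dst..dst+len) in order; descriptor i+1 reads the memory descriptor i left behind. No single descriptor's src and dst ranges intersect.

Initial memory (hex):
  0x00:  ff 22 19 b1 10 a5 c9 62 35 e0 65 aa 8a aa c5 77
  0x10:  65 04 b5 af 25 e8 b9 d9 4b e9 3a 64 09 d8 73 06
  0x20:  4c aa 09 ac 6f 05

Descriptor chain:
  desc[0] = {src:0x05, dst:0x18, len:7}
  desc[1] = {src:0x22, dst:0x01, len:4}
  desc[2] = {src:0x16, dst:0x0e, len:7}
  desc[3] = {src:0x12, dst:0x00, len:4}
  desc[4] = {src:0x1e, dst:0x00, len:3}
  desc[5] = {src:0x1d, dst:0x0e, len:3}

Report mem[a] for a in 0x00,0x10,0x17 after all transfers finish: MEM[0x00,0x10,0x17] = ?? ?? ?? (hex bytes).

[0] 0x05->0x18 len=7 : a5 c9 62 35 e0 65 aa
[1] 0x22->0x01 len=4 : 09 ac 6f 05
[2] 0x16->0x0e len=7 : b9 d9 a5 c9 62 35 e0
[3] 0x12->0x00 len=4 : 62 35 e0 e8
[4] 0x1e->0x00 len=3 : aa 06 4c
[5] 0x1d->0x0e len=3 : 65 aa 06
query mem[0x00]=0xaa, mem[0x10]=0x06, mem[0x17]=0xd9

MEM[0x00,0x10,0x17] = aa 06 d9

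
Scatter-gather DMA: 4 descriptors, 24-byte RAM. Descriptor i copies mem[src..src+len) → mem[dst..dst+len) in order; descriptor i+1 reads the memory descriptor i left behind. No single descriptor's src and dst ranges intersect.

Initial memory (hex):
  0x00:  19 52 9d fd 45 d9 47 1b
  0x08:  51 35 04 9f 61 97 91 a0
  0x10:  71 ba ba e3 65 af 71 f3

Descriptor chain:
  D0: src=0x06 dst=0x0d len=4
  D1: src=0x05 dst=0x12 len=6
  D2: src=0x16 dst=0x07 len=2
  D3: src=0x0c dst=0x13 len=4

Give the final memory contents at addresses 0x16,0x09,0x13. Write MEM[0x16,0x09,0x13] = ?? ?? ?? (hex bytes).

  after D0: wrote 4B at 0x0d = 471b5135
  after D1: wrote 6B at 0x12 = d9471b513504
  after D2: wrote 2B at 0x07 = 3504
  after D3: wrote 4B at 0x13 = 61471b51
query mem[0x16]=0x51, mem[0x09]=0x35, mem[0x13]=0x61

MEM[0x16,0x09,0x13] = 51 35 61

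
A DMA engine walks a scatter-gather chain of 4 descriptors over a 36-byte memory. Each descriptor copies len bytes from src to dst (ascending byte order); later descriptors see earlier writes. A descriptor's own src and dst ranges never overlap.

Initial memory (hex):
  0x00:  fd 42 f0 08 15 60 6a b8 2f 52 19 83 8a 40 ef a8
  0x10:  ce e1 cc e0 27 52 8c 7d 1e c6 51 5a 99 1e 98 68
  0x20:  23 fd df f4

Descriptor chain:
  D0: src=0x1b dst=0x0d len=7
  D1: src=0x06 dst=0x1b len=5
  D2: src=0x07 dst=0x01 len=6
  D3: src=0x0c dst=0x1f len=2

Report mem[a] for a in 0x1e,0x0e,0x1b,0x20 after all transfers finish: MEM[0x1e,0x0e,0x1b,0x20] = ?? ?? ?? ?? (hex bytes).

MEM[0x1e,0x0e,0x1b,0x20] = 52 99 6a 5a

  after D0: wrote 7B at 0x0d = 5a991e986823fd
  after D1: wrote 5B at 0x1b = 6ab82f5219
  after D2: wrote 6B at 0x01 = b82f5219838a
  after D3: wrote 2B at 0x1f = 8a5a
query mem[0x1e]=0x52, mem[0x0e]=0x99, mem[0x1b]=0x6a, mem[0x20]=0x5a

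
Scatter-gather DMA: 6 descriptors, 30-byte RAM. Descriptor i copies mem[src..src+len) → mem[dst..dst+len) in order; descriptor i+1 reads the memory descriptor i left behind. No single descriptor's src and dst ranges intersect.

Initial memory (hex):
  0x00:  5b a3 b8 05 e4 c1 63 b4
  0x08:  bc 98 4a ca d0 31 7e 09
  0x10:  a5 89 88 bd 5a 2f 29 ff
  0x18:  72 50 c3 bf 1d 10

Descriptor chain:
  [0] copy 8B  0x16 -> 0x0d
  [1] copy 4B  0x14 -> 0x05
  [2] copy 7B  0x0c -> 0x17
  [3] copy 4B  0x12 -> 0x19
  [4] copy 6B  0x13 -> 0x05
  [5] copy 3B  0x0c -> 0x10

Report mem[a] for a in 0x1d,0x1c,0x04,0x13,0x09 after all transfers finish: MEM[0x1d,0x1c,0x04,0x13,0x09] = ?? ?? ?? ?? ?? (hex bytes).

[0] 0x16->0x0d len=8 : 29 ff 72 50 c3 bf 1d 10
[1] 0x14->0x05 len=4 : 10 2f 29 ff
[2] 0x0c->0x17 len=7 : d0 29 ff 72 50 c3 bf
[3] 0x12->0x19 len=4 : bf 1d 10 2f
[4] 0x13->0x05 len=6 : 1d 10 2f 29 d0 29
[5] 0x0c->0x10 len=3 : d0 29 ff
query mem[0x1d]=0xbf, mem[0x1c]=0x2f, mem[0x04]=0xe4, mem[0x13]=0x1d, mem[0x09]=0xd0

MEM[0x1d,0x1c,0x04,0x13,0x09] = bf 2f e4 1d d0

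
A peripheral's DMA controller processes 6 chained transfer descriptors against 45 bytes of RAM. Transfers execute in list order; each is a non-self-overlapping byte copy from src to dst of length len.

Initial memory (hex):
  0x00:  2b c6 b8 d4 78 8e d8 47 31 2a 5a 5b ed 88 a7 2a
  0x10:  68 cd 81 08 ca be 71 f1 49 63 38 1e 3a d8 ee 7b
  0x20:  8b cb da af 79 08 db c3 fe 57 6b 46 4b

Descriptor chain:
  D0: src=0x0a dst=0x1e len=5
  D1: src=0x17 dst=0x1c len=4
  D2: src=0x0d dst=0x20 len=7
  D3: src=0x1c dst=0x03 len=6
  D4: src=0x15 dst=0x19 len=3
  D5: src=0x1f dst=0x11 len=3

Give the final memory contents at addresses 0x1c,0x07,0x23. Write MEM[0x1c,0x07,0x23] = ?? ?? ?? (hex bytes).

MEM[0x1c,0x07,0x23] = f1 88 68

  after D0: wrote 5B at 0x1e = 5a5bed88a7
  after D1: wrote 4B at 0x1c = f1496338
  after D2: wrote 7B at 0x20 = 88a72a68cd8108
  after D3: wrote 6B at 0x03 = f149633888a7
  after D4: wrote 3B at 0x19 = be71f1
  after D5: wrote 3B at 0x11 = 3888a7
query mem[0x1c]=0xf1, mem[0x07]=0x88, mem[0x23]=0x68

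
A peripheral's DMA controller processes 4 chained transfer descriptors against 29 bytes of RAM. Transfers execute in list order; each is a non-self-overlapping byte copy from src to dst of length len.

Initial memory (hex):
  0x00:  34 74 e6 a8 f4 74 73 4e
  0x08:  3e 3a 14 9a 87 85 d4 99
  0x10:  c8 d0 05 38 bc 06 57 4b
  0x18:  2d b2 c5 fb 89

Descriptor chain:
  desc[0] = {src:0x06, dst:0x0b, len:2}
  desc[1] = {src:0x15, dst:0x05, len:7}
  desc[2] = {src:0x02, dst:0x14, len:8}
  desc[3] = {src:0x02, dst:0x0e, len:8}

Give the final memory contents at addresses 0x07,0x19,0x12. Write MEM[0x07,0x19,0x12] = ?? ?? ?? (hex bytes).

#0 dst[0x0b+2] := {0x73,0x4e}
#1 dst[0x05+7] := {0x06,0x57,0x4b,0x2d,0xb2,0xc5,0xfb}
#2 dst[0x14+8] := {0xe6,0xa8,0xf4,0x06,0x57,0x4b,0x2d,0xb2}
#3 dst[0x0e+8] := {0xe6,0xa8,0xf4,0x06,0x57,0x4b,0x2d,0xb2}
query mem[0x07]=0x4b, mem[0x19]=0x4b, mem[0x12]=0x57

MEM[0x07,0x19,0x12] = 4b 4b 57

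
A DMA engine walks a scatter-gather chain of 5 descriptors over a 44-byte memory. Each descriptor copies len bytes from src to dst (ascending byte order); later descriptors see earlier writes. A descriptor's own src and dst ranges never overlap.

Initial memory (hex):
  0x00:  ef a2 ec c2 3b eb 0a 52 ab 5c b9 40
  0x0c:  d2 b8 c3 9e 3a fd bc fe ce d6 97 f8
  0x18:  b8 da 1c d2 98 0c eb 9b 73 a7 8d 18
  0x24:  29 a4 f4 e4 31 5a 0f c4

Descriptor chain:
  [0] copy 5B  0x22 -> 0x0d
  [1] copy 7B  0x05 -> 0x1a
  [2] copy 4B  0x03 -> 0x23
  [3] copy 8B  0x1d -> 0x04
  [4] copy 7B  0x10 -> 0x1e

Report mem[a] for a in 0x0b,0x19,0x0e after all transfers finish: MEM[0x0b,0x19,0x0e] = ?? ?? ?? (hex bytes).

MEM[0x0b,0x19,0x0e] = 3b da 18

[0] 0x22->0x0d len=5 : 8d 18 29 a4 f4
[1] 0x05->0x1a len=7 : eb 0a 52 ab 5c b9 40
[2] 0x03->0x23 len=4 : c2 3b eb 0a
[3] 0x1d->0x04 len=8 : ab 5c b9 40 a7 8d c2 3b
[4] 0x10->0x1e len=7 : a4 f4 bc fe ce d6 97
query mem[0x0b]=0x3b, mem[0x19]=0xda, mem[0x0e]=0x18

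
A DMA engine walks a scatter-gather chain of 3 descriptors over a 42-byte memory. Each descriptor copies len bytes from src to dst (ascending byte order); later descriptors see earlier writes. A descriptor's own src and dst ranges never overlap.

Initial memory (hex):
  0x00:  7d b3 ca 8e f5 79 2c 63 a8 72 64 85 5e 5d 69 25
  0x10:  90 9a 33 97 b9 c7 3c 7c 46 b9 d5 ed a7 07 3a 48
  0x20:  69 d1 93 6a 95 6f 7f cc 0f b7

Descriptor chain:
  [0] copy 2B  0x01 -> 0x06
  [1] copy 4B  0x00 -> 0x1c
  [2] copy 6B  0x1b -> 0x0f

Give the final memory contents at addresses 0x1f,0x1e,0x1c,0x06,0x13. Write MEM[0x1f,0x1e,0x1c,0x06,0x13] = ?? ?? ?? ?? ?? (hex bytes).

  after D0: wrote 2B at 0x06 = b3ca
  after D1: wrote 4B at 0x1c = 7db3ca8e
  after D2: wrote 6B at 0x0f = ed7db3ca8e69
query mem[0x1f]=0x8e, mem[0x1e]=0xca, mem[0x1c]=0x7d, mem[0x06]=0xb3, mem[0x13]=0x8e

MEM[0x1f,0x1e,0x1c,0x06,0x13] = 8e ca 7d b3 8e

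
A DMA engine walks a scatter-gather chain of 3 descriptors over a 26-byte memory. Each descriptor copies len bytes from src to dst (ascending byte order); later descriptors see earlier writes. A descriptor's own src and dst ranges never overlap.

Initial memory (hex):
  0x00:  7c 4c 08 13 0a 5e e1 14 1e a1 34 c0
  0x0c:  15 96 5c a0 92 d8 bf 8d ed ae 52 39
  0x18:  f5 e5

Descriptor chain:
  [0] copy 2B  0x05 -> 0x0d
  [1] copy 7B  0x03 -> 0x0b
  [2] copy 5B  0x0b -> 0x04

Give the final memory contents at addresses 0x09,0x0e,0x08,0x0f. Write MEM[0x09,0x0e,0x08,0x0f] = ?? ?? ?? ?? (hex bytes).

[0] 0x05->0x0d len=2 : 5e e1
[1] 0x03->0x0b len=7 : 13 0a 5e e1 14 1e a1
[2] 0x0b->0x04 len=5 : 13 0a 5e e1 14
query mem[0x09]=0xa1, mem[0x0e]=0xe1, mem[0x08]=0x14, mem[0x0f]=0x14

MEM[0x09,0x0e,0x08,0x0f] = a1 e1 14 14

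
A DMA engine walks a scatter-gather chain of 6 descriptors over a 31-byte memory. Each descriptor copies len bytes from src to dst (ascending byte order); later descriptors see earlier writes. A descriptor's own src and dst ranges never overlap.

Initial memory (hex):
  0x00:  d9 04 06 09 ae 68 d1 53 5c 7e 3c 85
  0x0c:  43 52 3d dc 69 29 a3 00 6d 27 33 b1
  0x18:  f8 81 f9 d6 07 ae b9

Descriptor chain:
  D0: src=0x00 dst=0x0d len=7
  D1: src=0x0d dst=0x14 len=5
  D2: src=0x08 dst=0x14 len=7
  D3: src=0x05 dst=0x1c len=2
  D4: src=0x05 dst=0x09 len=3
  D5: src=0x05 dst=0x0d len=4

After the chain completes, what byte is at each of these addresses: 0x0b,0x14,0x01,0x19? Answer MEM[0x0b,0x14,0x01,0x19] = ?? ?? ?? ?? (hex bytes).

D0: mem[0x0d..0x13] <- [d9 04 06 09 ae 68 d1]
D1: mem[0x14..0x18] <- [d9 04 06 09 ae]
D2: mem[0x14..0x1a] <- [5c 7e 3c 85 43 d9 04]
D3: mem[0x1c..0x1d] <- [68 d1]
D4: mem[0x09..0x0b] <- [68 d1 53]
D5: mem[0x0d..0x10] <- [68 d1 53 5c]
query mem[0x0b]=0x53, mem[0x14]=0x5c, mem[0x01]=0x04, mem[0x19]=0xd9

MEM[0x0b,0x14,0x01,0x19] = 53 5c 04 d9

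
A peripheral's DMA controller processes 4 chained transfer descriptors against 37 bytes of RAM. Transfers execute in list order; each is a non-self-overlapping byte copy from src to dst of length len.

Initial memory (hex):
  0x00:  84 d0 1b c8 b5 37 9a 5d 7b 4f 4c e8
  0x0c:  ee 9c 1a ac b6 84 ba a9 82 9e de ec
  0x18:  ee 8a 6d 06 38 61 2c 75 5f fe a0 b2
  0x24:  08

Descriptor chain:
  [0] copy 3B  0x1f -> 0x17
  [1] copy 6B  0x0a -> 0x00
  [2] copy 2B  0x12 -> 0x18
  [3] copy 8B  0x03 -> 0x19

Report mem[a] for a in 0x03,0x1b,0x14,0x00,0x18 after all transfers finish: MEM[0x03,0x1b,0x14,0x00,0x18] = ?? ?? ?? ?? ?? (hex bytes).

  after D0: wrote 3B at 0x17 = 755ffe
  after D1: wrote 6B at 0x00 = 4ce8ee9c1aac
  after D2: wrote 2B at 0x18 = baa9
  after D3: wrote 8B at 0x19 = 9c1aac9a5d7b4f4c
query mem[0x03]=0x9c, mem[0x1b]=0xac, mem[0x14]=0x82, mem[0x00]=0x4c, mem[0x18]=0xba

MEM[0x03,0x1b,0x14,0x00,0x18] = 9c ac 82 4c ba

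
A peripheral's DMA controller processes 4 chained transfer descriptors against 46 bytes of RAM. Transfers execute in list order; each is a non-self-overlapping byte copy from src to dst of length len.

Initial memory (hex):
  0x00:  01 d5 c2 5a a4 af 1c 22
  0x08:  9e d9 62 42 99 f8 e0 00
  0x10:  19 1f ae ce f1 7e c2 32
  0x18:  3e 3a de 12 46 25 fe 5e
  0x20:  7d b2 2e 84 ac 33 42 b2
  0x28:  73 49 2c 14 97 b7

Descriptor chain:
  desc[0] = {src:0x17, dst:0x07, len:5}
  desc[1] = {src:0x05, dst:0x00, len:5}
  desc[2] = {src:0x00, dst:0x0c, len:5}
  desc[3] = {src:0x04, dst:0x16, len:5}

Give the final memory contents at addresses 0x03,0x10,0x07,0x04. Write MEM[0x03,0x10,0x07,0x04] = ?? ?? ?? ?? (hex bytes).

[0] 0x17->0x07 len=5 : 32 3e 3a de 12
[1] 0x05->0x00 len=5 : af 1c 32 3e 3a
[2] 0x00->0x0c len=5 : af 1c 32 3e 3a
[3] 0x04->0x16 len=5 : 3a af 1c 32 3e
query mem[0x03]=0x3e, mem[0x10]=0x3a, mem[0x07]=0x32, mem[0x04]=0x3a

MEM[0x03,0x10,0x07,0x04] = 3e 3a 32 3a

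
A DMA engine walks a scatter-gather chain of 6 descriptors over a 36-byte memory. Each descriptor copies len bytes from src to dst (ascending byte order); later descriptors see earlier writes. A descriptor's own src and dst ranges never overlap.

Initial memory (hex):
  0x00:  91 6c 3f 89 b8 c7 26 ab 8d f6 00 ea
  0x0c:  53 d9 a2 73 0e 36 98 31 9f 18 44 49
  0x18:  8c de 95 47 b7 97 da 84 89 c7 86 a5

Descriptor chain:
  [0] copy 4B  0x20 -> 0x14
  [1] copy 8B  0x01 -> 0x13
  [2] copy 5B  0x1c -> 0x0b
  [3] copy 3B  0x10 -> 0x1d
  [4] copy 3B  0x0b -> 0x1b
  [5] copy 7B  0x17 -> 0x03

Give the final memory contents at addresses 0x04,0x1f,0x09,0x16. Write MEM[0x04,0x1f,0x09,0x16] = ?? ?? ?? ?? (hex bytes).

MEM[0x04,0x1f,0x09,0x16] = 26 98 da b8

[0] 0x20->0x14 len=4 : 89 c7 86 a5
[1] 0x01->0x13 len=8 : 6c 3f 89 b8 c7 26 ab 8d
[2] 0x1c->0x0b len=5 : b7 97 da 84 89
[3] 0x10->0x1d len=3 : 0e 36 98
[4] 0x0b->0x1b len=3 : b7 97 da
[5] 0x17->0x03 len=7 : c7 26 ab 8d b7 97 da
query mem[0x04]=0x26, mem[0x1f]=0x98, mem[0x09]=0xda, mem[0x16]=0xb8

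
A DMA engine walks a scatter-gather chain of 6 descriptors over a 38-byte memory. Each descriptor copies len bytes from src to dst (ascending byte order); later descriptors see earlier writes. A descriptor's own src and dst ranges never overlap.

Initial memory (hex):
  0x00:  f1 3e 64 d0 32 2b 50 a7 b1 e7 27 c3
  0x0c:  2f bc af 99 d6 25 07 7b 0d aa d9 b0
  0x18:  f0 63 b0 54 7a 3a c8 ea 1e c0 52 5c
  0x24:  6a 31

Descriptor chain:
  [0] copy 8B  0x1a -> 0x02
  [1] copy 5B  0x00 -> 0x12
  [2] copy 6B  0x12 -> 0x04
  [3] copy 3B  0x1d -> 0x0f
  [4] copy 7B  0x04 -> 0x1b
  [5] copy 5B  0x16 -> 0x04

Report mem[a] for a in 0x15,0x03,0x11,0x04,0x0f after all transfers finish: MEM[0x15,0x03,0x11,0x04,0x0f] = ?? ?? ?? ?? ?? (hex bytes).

D0: mem[0x02..0x09] <- [b0 54 7a 3a c8 ea 1e c0]
D1: mem[0x12..0x16] <- [f1 3e b0 54 7a]
D2: mem[0x04..0x09] <- [f1 3e b0 54 7a b0]
D3: mem[0x0f..0x11] <- [3a c8 ea]
D4: mem[0x1b..0x21] <- [f1 3e b0 54 7a b0 27]
D5: mem[0x04..0x08] <- [7a b0 f0 63 b0]
query mem[0x15]=0x54, mem[0x03]=0x54, mem[0x11]=0xea, mem[0x04]=0x7a, mem[0x0f]=0x3a

MEM[0x15,0x03,0x11,0x04,0x0f] = 54 54 ea 7a 3a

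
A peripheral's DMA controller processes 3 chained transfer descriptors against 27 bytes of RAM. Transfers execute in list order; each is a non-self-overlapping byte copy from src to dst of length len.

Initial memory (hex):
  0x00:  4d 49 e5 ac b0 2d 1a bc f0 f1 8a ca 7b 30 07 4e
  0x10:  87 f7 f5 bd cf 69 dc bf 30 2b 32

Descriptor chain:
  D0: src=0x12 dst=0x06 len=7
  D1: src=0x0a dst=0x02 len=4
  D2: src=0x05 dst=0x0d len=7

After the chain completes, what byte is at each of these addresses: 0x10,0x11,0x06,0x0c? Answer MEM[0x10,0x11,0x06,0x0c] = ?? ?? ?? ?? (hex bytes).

MEM[0x10,0x11,0x06,0x0c] = cf 69 f5 30

[0] 0x12->0x06 len=7 : f5 bd cf 69 dc bf 30
[1] 0x0a->0x02 len=4 : dc bf 30 30
[2] 0x05->0x0d len=7 : 30 f5 bd cf 69 dc bf
query mem[0x10]=0xcf, mem[0x11]=0x69, mem[0x06]=0xf5, mem[0x0c]=0x30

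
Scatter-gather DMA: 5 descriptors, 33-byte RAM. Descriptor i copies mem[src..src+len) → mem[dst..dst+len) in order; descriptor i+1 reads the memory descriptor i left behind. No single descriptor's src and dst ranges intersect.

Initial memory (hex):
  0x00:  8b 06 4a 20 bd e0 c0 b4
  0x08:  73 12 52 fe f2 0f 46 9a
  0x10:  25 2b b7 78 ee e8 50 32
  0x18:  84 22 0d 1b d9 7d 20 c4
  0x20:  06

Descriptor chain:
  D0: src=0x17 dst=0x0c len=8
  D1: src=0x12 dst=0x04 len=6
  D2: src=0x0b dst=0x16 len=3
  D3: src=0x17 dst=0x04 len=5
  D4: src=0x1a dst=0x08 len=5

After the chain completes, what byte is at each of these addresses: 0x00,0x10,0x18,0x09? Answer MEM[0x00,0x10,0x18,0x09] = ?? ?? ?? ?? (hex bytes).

MEM[0x00,0x10,0x18,0x09] = 8b 1b 84 1b

[0] 0x17->0x0c len=8 : 32 84 22 0d 1b d9 7d 20
[1] 0x12->0x04 len=6 : 7d 20 ee e8 50 32
[2] 0x0b->0x16 len=3 : fe 32 84
[3] 0x17->0x04 len=5 : 32 84 22 0d 1b
[4] 0x1a->0x08 len=5 : 0d 1b d9 7d 20
query mem[0x00]=0x8b, mem[0x10]=0x1b, mem[0x18]=0x84, mem[0x09]=0x1b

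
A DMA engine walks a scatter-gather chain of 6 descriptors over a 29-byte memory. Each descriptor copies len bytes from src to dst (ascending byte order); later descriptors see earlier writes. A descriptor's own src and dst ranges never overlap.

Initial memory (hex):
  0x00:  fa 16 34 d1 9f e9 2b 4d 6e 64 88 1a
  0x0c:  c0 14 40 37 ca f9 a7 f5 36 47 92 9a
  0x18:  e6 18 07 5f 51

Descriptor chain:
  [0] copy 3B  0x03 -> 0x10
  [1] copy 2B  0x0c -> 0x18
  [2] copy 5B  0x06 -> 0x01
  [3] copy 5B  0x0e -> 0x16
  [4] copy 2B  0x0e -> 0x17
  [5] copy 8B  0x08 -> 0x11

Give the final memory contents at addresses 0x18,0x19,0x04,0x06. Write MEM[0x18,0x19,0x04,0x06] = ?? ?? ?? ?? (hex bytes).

MEM[0x18,0x19,0x04,0x06] = 37 9f 64 2b

D0: mem[0x10..0x12] <- [d1 9f e9]
D1: mem[0x18..0x19] <- [c0 14]
D2: mem[0x01..0x05] <- [2b 4d 6e 64 88]
D3: mem[0x16..0x1a] <- [40 37 d1 9f e9]
D4: mem[0x17..0x18] <- [40 37]
D5: mem[0x11..0x18] <- [6e 64 88 1a c0 14 40 37]
query mem[0x18]=0x37, mem[0x19]=0x9f, mem[0x04]=0x64, mem[0x06]=0x2b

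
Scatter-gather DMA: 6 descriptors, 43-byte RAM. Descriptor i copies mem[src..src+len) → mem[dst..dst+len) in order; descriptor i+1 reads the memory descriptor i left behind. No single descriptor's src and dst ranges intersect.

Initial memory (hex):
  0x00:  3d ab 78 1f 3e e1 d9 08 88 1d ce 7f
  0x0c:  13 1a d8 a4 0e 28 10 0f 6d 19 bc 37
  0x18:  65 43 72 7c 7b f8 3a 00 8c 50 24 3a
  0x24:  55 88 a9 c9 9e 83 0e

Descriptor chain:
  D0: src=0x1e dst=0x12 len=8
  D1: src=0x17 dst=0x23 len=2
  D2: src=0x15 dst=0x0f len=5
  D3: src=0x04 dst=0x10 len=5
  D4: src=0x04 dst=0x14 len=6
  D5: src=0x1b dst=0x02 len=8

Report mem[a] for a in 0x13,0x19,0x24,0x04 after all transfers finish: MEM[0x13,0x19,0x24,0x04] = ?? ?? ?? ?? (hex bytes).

#0 dst[0x12+8] := {0x3a,0x00,0x8c,0x50,0x24,0x3a,0x55,0x88}
#1 dst[0x23+2] := {0x3a,0x55}
#2 dst[0x0f+5] := {0x50,0x24,0x3a,0x55,0x88}
#3 dst[0x10+5] := {0x3e,0xe1,0xd9,0x08,0x88}
#4 dst[0x14+6] := {0x3e,0xe1,0xd9,0x08,0x88,0x1d}
#5 dst[0x02+8] := {0x7c,0x7b,0xf8,0x3a,0x00,0x8c,0x50,0x24}
query mem[0x13]=0x08, mem[0x19]=0x1d, mem[0x24]=0x55, mem[0x04]=0xf8

MEM[0x13,0x19,0x24,0x04] = 08 1d 55 f8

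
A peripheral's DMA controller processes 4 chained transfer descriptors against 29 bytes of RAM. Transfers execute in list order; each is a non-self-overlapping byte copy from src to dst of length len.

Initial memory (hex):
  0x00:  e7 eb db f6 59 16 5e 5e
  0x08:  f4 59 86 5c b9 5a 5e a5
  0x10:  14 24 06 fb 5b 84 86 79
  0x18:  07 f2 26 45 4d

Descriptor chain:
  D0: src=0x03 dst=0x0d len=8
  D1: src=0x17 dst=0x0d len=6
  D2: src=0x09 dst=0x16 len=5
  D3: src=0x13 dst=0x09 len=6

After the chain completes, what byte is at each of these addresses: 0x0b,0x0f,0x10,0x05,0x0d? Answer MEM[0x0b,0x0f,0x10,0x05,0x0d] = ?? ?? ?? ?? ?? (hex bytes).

  after D0: wrote 8B at 0x0d = f659165e5ef45986
  after D1: wrote 6B at 0x0d = 7907f226454d
  after D2: wrote 5B at 0x16 = 59865cb979
  after D3: wrote 6B at 0x09 = 59868459865c
query mem[0x0b]=0x84, mem[0x0f]=0xf2, mem[0x10]=0x26, mem[0x05]=0x16, mem[0x0d]=0x86

MEM[0x0b,0x0f,0x10,0x05,0x0d] = 84 f2 26 16 86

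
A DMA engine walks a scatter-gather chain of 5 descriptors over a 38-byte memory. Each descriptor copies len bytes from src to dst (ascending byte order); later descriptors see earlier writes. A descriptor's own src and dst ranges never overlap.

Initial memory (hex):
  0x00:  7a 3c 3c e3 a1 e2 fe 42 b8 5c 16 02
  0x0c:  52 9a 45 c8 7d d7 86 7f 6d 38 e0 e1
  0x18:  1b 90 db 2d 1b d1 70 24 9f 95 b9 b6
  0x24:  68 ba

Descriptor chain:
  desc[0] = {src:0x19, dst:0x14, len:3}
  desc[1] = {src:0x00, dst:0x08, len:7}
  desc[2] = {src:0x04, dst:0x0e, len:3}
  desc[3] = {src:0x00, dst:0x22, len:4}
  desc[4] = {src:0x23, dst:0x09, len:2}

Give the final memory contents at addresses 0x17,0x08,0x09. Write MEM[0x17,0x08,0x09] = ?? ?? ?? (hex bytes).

MEM[0x17,0x08,0x09] = e1 7a 3c

#0 dst[0x14+3] := {0x90,0xdb,0x2d}
#1 dst[0x08+7] := {0x7a,0x3c,0x3c,0xe3,0xa1,0xe2,0xfe}
#2 dst[0x0e+3] := {0xa1,0xe2,0xfe}
#3 dst[0x22+4] := {0x7a,0x3c,0x3c,0xe3}
#4 dst[0x09+2] := {0x3c,0x3c}
query mem[0x17]=0xe1, mem[0x08]=0x7a, mem[0x09]=0x3c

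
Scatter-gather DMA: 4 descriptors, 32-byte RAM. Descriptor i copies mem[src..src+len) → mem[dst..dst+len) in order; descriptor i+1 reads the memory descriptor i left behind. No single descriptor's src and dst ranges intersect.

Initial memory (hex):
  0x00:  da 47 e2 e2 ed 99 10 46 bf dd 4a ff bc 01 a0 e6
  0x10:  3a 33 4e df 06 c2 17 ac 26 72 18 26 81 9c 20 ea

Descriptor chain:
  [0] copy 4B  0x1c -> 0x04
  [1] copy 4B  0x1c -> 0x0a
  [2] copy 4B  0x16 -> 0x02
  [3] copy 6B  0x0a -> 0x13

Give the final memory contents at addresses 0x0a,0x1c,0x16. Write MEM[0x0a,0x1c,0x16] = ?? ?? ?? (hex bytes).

MEM[0x0a,0x1c,0x16] = 81 81 ea

D0: mem[0x04..0x07] <- [81 9c 20 ea]
D1: mem[0x0a..0x0d] <- [81 9c 20 ea]
D2: mem[0x02..0x05] <- [17 ac 26 72]
D3: mem[0x13..0x18] <- [81 9c 20 ea a0 e6]
query mem[0x0a]=0x81, mem[0x1c]=0x81, mem[0x16]=0xea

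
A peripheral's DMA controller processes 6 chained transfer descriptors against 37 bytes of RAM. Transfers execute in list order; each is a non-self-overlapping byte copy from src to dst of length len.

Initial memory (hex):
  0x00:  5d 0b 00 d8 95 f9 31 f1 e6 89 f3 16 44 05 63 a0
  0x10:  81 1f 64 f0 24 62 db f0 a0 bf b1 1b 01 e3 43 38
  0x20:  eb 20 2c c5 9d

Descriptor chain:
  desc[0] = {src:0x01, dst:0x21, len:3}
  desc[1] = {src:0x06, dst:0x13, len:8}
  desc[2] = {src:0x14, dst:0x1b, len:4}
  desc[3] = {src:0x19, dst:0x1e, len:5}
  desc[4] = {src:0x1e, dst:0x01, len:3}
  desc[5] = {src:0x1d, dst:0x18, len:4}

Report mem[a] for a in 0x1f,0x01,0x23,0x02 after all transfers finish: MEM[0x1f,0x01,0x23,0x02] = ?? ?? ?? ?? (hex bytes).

MEM[0x1f,0x01,0x23,0x02] = 05 44 d8 05

D0: mem[0x21..0x23] <- [0b 00 d8]
D1: mem[0x13..0x1a] <- [31 f1 e6 89 f3 16 44 05]
D2: mem[0x1b..0x1e] <- [f1 e6 89 f3]
D3: mem[0x1e..0x22] <- [44 05 f1 e6 89]
D4: mem[0x01..0x03] <- [44 05 f1]
D5: mem[0x18..0x1b] <- [89 44 05 f1]
query mem[0x1f]=0x05, mem[0x01]=0x44, mem[0x23]=0xd8, mem[0x02]=0x05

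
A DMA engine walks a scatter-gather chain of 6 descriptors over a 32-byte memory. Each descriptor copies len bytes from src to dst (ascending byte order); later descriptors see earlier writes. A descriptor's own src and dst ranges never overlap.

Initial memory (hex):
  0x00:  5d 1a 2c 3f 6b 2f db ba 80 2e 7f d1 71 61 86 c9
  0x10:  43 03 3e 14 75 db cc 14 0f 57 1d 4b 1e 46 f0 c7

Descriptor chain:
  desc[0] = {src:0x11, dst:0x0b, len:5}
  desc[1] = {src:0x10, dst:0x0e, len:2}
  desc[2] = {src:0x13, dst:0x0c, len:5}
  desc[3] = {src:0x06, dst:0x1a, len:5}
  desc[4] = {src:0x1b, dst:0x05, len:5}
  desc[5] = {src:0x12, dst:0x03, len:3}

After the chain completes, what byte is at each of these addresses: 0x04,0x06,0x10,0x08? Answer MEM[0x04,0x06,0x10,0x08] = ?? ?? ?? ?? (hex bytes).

MEM[0x04,0x06,0x10,0x08] = 14 80 14 7f

  after D0: wrote 5B at 0x0b = 033e1475db
  after D1: wrote 2B at 0x0e = 4303
  after D2: wrote 5B at 0x0c = 1475dbcc14
  after D3: wrote 5B at 0x1a = dbba802e7f
  after D4: wrote 5B at 0x05 = ba802e7fc7
  after D5: wrote 3B at 0x03 = 3e1475
query mem[0x04]=0x14, mem[0x06]=0x80, mem[0x10]=0x14, mem[0x08]=0x7f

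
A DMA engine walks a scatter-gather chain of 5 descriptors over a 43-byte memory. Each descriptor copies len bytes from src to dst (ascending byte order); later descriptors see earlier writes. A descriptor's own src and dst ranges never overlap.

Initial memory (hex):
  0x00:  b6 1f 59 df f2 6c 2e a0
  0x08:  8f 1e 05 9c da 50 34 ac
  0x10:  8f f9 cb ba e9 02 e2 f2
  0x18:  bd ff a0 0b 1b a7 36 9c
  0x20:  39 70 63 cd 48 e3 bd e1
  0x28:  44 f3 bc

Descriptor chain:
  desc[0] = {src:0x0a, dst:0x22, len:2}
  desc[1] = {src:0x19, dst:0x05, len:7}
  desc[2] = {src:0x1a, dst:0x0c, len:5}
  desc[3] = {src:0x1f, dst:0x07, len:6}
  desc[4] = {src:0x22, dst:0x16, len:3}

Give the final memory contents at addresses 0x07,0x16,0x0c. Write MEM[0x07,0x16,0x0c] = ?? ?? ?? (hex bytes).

MEM[0x07,0x16,0x0c] = 9c 05 48

D0: mem[0x22..0x23] <- [05 9c]
D1: mem[0x05..0x0b] <- [ff a0 0b 1b a7 36 9c]
D2: mem[0x0c..0x10] <- [a0 0b 1b a7 36]
D3: mem[0x07..0x0c] <- [9c 39 70 05 9c 48]
D4: mem[0x16..0x18] <- [05 9c 48]
query mem[0x07]=0x9c, mem[0x16]=0x05, mem[0x0c]=0x48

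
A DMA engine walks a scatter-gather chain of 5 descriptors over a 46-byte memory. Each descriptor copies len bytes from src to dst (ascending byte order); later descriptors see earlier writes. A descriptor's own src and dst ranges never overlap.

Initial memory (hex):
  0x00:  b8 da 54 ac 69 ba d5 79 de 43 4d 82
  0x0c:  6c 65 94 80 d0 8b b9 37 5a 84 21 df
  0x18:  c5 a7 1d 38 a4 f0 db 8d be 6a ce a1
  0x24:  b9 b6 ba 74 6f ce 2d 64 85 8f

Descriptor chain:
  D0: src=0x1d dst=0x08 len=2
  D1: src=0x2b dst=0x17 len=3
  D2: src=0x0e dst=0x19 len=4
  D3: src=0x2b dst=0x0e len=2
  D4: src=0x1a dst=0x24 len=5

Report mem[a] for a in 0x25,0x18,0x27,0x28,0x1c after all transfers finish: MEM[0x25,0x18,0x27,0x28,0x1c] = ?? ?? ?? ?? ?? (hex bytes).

MEM[0x25,0x18,0x27,0x28,0x1c] = d0 85 f0 db 8b

D0: mem[0x08..0x09] <- [f0 db]
D1: mem[0x17..0x19] <- [64 85 8f]
D2: mem[0x19..0x1c] <- [94 80 d0 8b]
D3: mem[0x0e..0x0f] <- [64 85]
D4: mem[0x24..0x28] <- [80 d0 8b f0 db]
query mem[0x25]=0xd0, mem[0x18]=0x85, mem[0x27]=0xf0, mem[0x28]=0xdb, mem[0x1c]=0x8b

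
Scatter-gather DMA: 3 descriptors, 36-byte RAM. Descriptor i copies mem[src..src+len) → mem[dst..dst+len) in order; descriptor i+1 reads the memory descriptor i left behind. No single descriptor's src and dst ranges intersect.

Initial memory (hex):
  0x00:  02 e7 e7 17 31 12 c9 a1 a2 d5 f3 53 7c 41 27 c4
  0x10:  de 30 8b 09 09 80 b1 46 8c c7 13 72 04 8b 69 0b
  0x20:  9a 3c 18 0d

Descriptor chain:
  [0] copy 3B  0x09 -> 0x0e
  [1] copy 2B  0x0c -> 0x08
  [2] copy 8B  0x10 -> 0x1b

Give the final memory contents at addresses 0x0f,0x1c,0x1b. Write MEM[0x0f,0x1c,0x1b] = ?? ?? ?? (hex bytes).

MEM[0x0f,0x1c,0x1b] = f3 30 53

[0] 0x09->0x0e len=3 : d5 f3 53
[1] 0x0c->0x08 len=2 : 7c 41
[2] 0x10->0x1b len=8 : 53 30 8b 09 09 80 b1 46
query mem[0x0f]=0xf3, mem[0x1c]=0x30, mem[0x1b]=0x53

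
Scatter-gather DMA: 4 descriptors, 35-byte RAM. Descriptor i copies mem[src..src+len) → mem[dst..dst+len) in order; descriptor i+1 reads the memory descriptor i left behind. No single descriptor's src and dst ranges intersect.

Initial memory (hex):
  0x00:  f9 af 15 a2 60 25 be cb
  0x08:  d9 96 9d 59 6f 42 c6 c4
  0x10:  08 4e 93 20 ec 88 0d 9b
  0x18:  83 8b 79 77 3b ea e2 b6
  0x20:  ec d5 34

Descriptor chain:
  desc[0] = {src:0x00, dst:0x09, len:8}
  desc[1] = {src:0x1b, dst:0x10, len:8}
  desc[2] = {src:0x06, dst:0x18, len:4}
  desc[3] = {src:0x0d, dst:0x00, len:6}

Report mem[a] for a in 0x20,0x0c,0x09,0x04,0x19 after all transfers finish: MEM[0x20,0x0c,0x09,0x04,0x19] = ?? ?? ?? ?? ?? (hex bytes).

MEM[0x20,0x0c,0x09,0x04,0x19] = ec a2 f9 3b cb

[0] 0x00->0x09 len=8 : f9 af 15 a2 60 25 be cb
[1] 0x1b->0x10 len=8 : 77 3b ea e2 b6 ec d5 34
[2] 0x06->0x18 len=4 : be cb d9 f9
[3] 0x0d->0x00 len=6 : 60 25 be 77 3b ea
query mem[0x20]=0xec, mem[0x0c]=0xa2, mem[0x09]=0xf9, mem[0x04]=0x3b, mem[0x19]=0xcb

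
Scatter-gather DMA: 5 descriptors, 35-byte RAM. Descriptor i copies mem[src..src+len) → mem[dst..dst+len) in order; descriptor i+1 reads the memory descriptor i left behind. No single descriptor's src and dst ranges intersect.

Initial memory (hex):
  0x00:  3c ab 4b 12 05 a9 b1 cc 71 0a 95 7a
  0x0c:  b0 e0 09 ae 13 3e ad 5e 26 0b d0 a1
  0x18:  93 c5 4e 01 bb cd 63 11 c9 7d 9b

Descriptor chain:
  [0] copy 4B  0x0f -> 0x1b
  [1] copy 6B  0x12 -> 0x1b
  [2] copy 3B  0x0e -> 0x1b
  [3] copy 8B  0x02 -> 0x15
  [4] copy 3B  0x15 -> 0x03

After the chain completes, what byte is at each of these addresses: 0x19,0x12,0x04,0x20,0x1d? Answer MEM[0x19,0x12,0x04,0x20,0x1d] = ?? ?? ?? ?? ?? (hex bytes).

D0: mem[0x1b..0x1e] <- [ae 13 3e ad]
D1: mem[0x1b..0x20] <- [ad 5e 26 0b d0 a1]
D2: mem[0x1b..0x1d] <- [09 ae 13]
D3: mem[0x15..0x1c] <- [4b 12 05 a9 b1 cc 71 0a]
D4: mem[0x03..0x05] <- [4b 12 05]
query mem[0x19]=0xb1, mem[0x12]=0xad, mem[0x04]=0x12, mem[0x20]=0xa1, mem[0x1d]=0x13

MEM[0x19,0x12,0x04,0x20,0x1d] = b1 ad 12 a1 13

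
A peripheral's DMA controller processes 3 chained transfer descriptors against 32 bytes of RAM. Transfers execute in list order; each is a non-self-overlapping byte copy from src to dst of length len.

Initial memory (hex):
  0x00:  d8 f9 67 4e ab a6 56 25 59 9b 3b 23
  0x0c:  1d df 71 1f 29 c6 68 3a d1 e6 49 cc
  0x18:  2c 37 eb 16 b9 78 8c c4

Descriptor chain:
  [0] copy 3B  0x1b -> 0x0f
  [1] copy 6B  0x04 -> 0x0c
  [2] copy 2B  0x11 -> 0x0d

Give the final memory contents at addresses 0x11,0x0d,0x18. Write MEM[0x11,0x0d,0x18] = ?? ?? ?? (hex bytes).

[0] 0x1b->0x0f len=3 : 16 b9 78
[1] 0x04->0x0c len=6 : ab a6 56 25 59 9b
[2] 0x11->0x0d len=2 : 9b 68
query mem[0x11]=0x9b, mem[0x0d]=0x9b, mem[0x18]=0x2c

MEM[0x11,0x0d,0x18] = 9b 9b 2c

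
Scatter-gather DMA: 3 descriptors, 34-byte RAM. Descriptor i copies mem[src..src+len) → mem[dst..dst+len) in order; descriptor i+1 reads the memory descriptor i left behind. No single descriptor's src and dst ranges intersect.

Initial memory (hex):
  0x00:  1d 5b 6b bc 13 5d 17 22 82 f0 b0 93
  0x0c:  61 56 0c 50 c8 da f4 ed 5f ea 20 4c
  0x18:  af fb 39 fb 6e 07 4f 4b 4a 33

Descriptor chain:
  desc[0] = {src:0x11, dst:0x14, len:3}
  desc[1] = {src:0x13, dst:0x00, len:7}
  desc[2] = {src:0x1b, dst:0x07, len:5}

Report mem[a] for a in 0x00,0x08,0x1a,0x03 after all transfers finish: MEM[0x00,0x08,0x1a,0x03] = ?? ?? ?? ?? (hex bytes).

MEM[0x00,0x08,0x1a,0x03] = ed 6e 39 ed

D0: mem[0x14..0x16] <- [da f4 ed]
D1: mem[0x00..0x06] <- [ed da f4 ed 4c af fb]
D2: mem[0x07..0x0b] <- [fb 6e 07 4f 4b]
query mem[0x00]=0xed, mem[0x08]=0x6e, mem[0x1a]=0x39, mem[0x03]=0xed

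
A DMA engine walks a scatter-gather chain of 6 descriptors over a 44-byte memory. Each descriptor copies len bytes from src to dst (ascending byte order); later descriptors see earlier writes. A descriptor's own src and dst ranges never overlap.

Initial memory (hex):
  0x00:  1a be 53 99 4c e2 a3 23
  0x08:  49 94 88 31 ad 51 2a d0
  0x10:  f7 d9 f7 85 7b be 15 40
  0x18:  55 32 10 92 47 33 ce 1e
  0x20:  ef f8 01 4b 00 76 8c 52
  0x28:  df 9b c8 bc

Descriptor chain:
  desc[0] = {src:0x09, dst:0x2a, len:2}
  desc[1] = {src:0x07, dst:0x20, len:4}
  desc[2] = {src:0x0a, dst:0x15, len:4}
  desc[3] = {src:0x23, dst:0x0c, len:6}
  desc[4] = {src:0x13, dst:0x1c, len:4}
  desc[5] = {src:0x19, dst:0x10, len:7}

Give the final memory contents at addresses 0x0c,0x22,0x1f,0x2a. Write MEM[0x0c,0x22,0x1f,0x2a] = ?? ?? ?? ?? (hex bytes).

MEM[0x0c,0x22,0x1f,0x2a] = 88 94 31 94

  after D0: wrote 2B at 0x2a = 9488
  after D1: wrote 4B at 0x20 = 23499488
  after D2: wrote 4B at 0x15 = 8831ad51
  after D3: wrote 6B at 0x0c = 8800768c52df
  after D4: wrote 4B at 0x1c = 857b8831
  after D5: wrote 7B at 0x10 = 321092857b8831
query mem[0x0c]=0x88, mem[0x22]=0x94, mem[0x1f]=0x31, mem[0x2a]=0x94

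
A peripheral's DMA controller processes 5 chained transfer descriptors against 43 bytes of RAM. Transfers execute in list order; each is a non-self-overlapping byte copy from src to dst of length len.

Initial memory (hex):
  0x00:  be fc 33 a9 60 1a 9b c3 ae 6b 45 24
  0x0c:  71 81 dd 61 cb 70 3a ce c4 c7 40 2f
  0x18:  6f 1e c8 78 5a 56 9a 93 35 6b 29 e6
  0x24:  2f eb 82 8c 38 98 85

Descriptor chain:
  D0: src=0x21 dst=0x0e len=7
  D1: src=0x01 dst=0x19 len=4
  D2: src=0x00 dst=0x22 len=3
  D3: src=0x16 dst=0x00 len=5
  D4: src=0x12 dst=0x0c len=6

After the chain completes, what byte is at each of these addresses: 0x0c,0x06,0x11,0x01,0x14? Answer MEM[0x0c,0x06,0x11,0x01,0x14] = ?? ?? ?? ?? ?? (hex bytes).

[0] 0x21->0x0e len=7 : 6b 29 e6 2f eb 82 8c
[1] 0x01->0x19 len=4 : fc 33 a9 60
[2] 0x00->0x22 len=3 : be fc 33
[3] 0x16->0x00 len=5 : 40 2f 6f fc 33
[4] 0x12->0x0c len=6 : eb 82 8c c7 40 2f
query mem[0x0c]=0xeb, mem[0x06]=0x9b, mem[0x11]=0x2f, mem[0x01]=0x2f, mem[0x14]=0x8c

MEM[0x0c,0x06,0x11,0x01,0x14] = eb 9b 2f 2f 8c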